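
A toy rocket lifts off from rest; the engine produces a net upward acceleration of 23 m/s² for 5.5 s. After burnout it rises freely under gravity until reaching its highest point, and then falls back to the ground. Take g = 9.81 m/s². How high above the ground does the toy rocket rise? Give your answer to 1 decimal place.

Phase 1 (powered ascent): v₀ = 0 m/s, a = 23 m/s².
v = v₀ + at = 0 + (23)(5.5) = 126 m/s
Δx = v₀t + ½at² = 0·5.5 + 0.5·23·5.5² = 348 m

Phase 2 (coasting upward): v₀ = 126 m/s, a = -9.81 m/s².
v = v₀ + at → t = (0 − 126) / -9.81 = 12.9 s
v² = v₀² + 2aΔx → Δx = (0² − 126²)/(2·-9.81) = 816 m
Maximum height = 348 + 816 = 1160 m

1163.5 m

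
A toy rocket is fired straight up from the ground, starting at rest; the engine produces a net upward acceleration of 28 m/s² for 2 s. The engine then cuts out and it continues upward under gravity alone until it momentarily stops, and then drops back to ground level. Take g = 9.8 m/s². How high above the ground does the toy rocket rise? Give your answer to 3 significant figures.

Phase 1 (powered ascent): v₀ = 0 m/s, a = 28 m/s².
v = v₀ + at = 0 + (28)(2) = 56.0 m/s
Δx = v₀t + ½at² = 0·2 + 0.5·28·2² = 56.0 m

Phase 2 (coasting upward): v₀ = 56.0 m/s, a = -9.8 m/s².
v = v₀ + at → t = (0 − 56.0) / -9.8 = 5.71 s
v² = v₀² + 2aΔx → Δx = (0² − 56.0²)/(2·-9.8) = 160 m
Maximum height = 56.0 + 160 = 216 m

216 m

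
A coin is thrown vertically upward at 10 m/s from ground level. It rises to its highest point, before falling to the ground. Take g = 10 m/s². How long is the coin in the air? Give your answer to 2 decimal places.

2.00 s

Phase 1 (rising): v₀ = 10.0 m/s, a = -10 m/s².
v = v₀ + at → t = (0 − 10.0) / -10 = 1.00 s
v² = v₀² + 2aΔx → Δx = (0² − 10.0²)/(2·-10) = 5.00 m

Phase 2 (falling): v₀ = 0 m/s, a = -10 m/s².
Falls 5.00 m from rest: t = √(2·5.00/10) = 1.00 s; v = g·t = 10.0 m/s.
Total time = 1.00 + 1.00 = 2.00 s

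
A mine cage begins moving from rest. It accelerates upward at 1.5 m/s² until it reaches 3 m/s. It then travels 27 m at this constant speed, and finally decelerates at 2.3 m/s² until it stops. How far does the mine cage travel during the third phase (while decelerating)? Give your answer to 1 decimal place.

Phase 1 (accelerating): v₀ = 0 m/s, a = 1.5 m/s².
v = v₀ + at → t = (3 − 0) / 1.5 = 2.00 s
v² = v₀² + 2aΔx → Δx = (3² − 0²)/(2·1.5) = 3.00 m

Phase 2 (constant speed): v₀ = 3.00 m/s, a = 0 m/s².
Constant speed: t = d/v = 27/3.00 = 9.00 s

Phase 3 (decelerating): v₀ = 3.00 m/s, a = -2.3 m/s².
v = v₀ + at → t = (0 − 3.00) / -2.3 = 1.30 s
v² = v₀² + 2aΔx → Δx = (0² − 3.00²)/(2·-2.3) = 1.96 m
Distance in phase 3 = 1.96 m

2.0 m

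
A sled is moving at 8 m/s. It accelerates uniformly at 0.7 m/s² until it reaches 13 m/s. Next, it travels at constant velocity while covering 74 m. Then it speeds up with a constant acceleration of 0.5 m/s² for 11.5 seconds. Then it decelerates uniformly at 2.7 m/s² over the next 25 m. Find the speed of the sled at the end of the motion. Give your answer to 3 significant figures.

14.7 m/s

Phase 1 (accelerating): v₀ = 8.00 m/s, a = 0.7 m/s².
v = v₀ + at → t = (13 − 8.00) / 0.7 = 7.14 s
v² = v₀² + 2aΔx → Δx = (13² − 8.00²)/(2·0.7) = 75.0 m

Phase 2 (constant speed): v₀ = 13.0 m/s, a = 0 m/s².
Constant speed: t = d/v = 74/13.0 = 5.69 s

Phase 3 (accelerating): v₀ = 13.0 m/s, a = 0.5 m/s².
v = v₀ + at = 13.0 + (0.5)(11.5) = 18.8 m/s
Δx = v₀t + ½at² = 13.0·11.5 + 0.5·0.5·11.5² = 183 m

Phase 4 (decelerating): v₀ = 18.8 m/s, a = -2.7 m/s².
v² = v₀² + 2aΔx = 18.8² + 2·-2.7·25 = 217 → v = 14.7 m/s
t = (v − v₀)/a = (14.7 − 18.8)/-2.7 = 1.49 s
Final speed = 14.7 m/s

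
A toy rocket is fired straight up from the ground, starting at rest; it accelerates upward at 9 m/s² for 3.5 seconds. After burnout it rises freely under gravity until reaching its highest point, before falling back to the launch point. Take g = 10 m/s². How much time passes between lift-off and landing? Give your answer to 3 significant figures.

Phase 1 (powered ascent): v₀ = 0 m/s, a = 9 m/s².
v = v₀ + at = 0 + (9)(3.5) = 31.5 m/s
Δx = v₀t + ½at² = 0·3.5 + 0.5·9·3.5² = 55.1 m

Phase 2 (coasting upward): v₀ = 31.5 m/s, a = -10 m/s².
v = v₀ + at → t = (0 − 31.5) / -10 = 3.15 s
v² = v₀² + 2aΔx → Δx = (0² − 31.5²)/(2·-10) = 49.6 m

Phase 3 (free fall): v₀ = 0 m/s, a = -10 m/s².
Falls 105 m from rest: t = √(2·105/10) = 4.58 s; v = g·t = 45.8 m/s.
Total time = 3.50 + 3.15 + 4.58 = 11.2 s

11.2 s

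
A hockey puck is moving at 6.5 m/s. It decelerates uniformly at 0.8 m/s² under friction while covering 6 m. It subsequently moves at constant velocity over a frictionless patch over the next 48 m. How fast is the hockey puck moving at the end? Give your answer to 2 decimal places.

Phase 1 (decelerating): v₀ = 6.50 m/s, a = -0.8 m/s².
v² = v₀² + 2aΔx = 6.50² + 2·-0.8·6 = 32.6 → v = 5.71 m/s
t = (v − v₀)/a = (5.71 − 6.50)/-0.8 = 0.982 s

Phase 2 (constant speed): v₀ = 5.71 m/s, a = 0 m/s².
Constant speed: t = d/v = 48/5.71 = 8.40 s
Final speed = 5.71 m/s

5.71 m/s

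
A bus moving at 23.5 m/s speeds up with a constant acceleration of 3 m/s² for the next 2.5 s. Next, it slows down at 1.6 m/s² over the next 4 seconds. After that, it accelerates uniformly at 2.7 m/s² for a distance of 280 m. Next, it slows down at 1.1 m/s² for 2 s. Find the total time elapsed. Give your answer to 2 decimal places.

Phase 1 (accelerating): v₀ = 23.5 m/s, a = 3 m/s².
v = v₀ + at = 23.5 + (3)(2.5) = 31.0 m/s
Δx = v₀t + ½at² = 23.5·2.5 + 0.5·3·2.5² = 68.1 m

Phase 2 (decelerating): v₀ = 31.0 m/s, a = -1.6 m/s².
v = v₀ + at = 31.0 + (-1.6)(4) = 24.6 m/s
Δx = v₀t + ½at² = 31.0·4 + 0.5·-1.6·4² = 111 m

Phase 3 (accelerating): v₀ = 24.6 m/s, a = 2.7 m/s².
v² = v₀² + 2aΔx = 24.6² + 2·2.7·280 = 2120 → v = 46.0 m/s
t = (v − v₀)/a = (46.0 − 24.6)/2.7 = 7.93 s

Phase 4 (decelerating): v₀ = 46.0 m/s, a = -1.1 m/s².
v = v₀ + at = 46.0 + (-1.1)(2) = 43.8 m/s
Δx = v₀t + ½at² = 46.0·2 + 0.5·-1.1·2² = 89.8 m
Total time = 2.50 + 4.00 + 7.93 + 2.00 = 16.4 s

16.43 s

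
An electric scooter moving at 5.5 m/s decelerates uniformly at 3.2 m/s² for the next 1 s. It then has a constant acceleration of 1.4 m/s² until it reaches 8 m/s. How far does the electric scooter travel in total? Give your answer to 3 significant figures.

Phase 1 (decelerating): v₀ = 5.50 m/s, a = -3.2 m/s².
v = v₀ + at = 5.50 + (-3.2)(1) = 2.30 m/s
Δx = v₀t + ½at² = 5.50·1 + 0.5·-3.2·1² = 3.90 m

Phase 2 (accelerating): v₀ = 2.30 m/s, a = 1.4 m/s².
v = v₀ + at → t = (8 − 2.30) / 1.4 = 4.07 s
v² = v₀² + 2aΔx → Δx = (8² − 2.30²)/(2·1.4) = 21.0 m
Total distance = 3.90 + 21.0 = 24.9 m

24.9 m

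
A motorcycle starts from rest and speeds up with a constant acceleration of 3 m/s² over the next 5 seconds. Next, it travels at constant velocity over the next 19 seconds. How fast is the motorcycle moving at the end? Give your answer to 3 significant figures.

Phase 1 (accelerating): v₀ = 0 m/s, a = 3 m/s².
v = v₀ + at = 0 + (3)(5) = 15.0 m/s
Δx = v₀t + ½at² = 0·5 + 0.5·3·5² = 37.5 m

Phase 2 (constant speed): v₀ = 15.0 m/s, a = 0 m/s².
v = v₀ + at = 15.0 + (0)(19) = 15.0 m/s
Δx = v₀t + ½at² = 15.0·19 + 0.5·0·19² = 285 m
Final speed = 15.0 m/s

15.0 m/s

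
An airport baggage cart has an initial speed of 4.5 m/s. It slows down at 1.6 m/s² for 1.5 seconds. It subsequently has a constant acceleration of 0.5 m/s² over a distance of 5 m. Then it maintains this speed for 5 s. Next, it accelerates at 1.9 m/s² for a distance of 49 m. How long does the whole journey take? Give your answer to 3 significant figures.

14.2 s

Phase 1 (decelerating): v₀ = 4.50 m/s, a = -1.6 m/s².
v = v₀ + at = 4.50 + (-1.6)(1.5) = 2.10 m/s
Δx = v₀t + ½at² = 4.50·1.5 + 0.5·-1.6·1.5² = 4.95 m

Phase 2 (accelerating): v₀ = 2.10 m/s, a = 0.5 m/s².
v² = v₀² + 2aΔx = 2.10² + 2·0.5·5 = 9.41 → v = 3.07 m/s
t = (v − v₀)/a = (3.07 − 2.10)/0.5 = 1.94 s

Phase 3 (constant speed): v₀ = 3.07 m/s, a = 0 m/s².
v = v₀ + at = 3.07 + (0)(5) = 3.07 m/s
Δx = v₀t + ½at² = 3.07·5 + 0.5·0·5² = 15.3 m

Phase 4 (accelerating): v₀ = 3.07 m/s, a = 1.9 m/s².
v² = v₀² + 2aΔx = 3.07² + 2·1.9·49 = 196 → v = 14.0 m/s
t = (v − v₀)/a = (14.0 − 3.07)/1.9 = 5.75 s
Total time = 1.50 + 1.94 + 5.00 + 5.75 = 14.2 s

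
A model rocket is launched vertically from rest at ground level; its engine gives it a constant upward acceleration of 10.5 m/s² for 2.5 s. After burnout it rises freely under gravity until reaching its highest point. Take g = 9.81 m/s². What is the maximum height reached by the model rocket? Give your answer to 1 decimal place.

67.9 m

Phase 1 (powered ascent): v₀ = 0 m/s, a = 10.5 m/s².
v = v₀ + at = 0 + (10.5)(2.5) = 26.2 m/s
Δx = v₀t + ½at² = 0·2.5 + 0.5·10.5·2.5² = 32.8 m

Phase 2 (coasting upward): v₀ = 26.2 m/s, a = -9.81 m/s².
v = v₀ + at → t = (0 − 26.2) / -9.81 = 2.68 s
v² = v₀² + 2aΔx → Δx = (0² − 26.2²)/(2·-9.81) = 35.1 m
Maximum height = 32.8 + 35.1 = 67.9 m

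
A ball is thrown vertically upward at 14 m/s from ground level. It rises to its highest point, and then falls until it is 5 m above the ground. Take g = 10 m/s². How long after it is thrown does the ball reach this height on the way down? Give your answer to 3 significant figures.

2.38 s

Phase 1 (rising): v₀ = 14.0 m/s, a = -10 m/s².
v = v₀ + at → t = (0 − 14.0) / -10 = 1.40 s
v² = v₀² + 2aΔx → Δx = (0² − 14.0²)/(2·-10) = 9.80 m

Phase 2 (falling): v₀ = 0 m/s, a = -10 m/s².
Falls 4.80 m from rest: t = √(2·4.80/10) = 0.980 s; v = g·t = 9.80 m/s.
Total time = 1.40 + 0.980 = 2.38 s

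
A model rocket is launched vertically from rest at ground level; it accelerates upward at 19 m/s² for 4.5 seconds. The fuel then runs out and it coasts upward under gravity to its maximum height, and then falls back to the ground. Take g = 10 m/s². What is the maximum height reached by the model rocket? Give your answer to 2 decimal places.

Phase 1 (powered ascent): v₀ = 0 m/s, a = 19 m/s².
v = v₀ + at = 0 + (19)(4.5) = 85.5 m/s
Δx = v₀t + ½at² = 0·4.5 + 0.5·19·4.5² = 192 m

Phase 2 (coasting upward): v₀ = 85.5 m/s, a = -10 m/s².
v = v₀ + at → t = (0 − 85.5) / -10 = 8.55 s
v² = v₀² + 2aΔx → Δx = (0² − 85.5²)/(2·-10) = 366 m
Maximum height = 192 + 366 = 558 m

557.89 m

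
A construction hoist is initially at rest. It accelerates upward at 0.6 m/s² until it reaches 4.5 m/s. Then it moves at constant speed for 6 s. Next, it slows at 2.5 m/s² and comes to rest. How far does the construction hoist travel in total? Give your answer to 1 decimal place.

Phase 1 (accelerating): v₀ = 0 m/s, a = 0.6 m/s².
v = v₀ + at → t = (4.5 − 0) / 0.6 = 7.50 s
v² = v₀² + 2aΔx → Δx = (4.5² − 0²)/(2·0.6) = 16.9 m

Phase 2 (constant speed): v₀ = 4.50 m/s, a = 0 m/s².
v = v₀ + at = 4.50 + (0)(6) = 4.50 m/s
Δx = v₀t + ½at² = 4.50·6 + 0.5·0·6² = 27.0 m

Phase 3 (decelerating): v₀ = 4.50 m/s, a = -2.5 m/s².
v = v₀ + at → t = (0 − 4.50) / -2.5 = 1.80 s
v² = v₀² + 2aΔx → Δx = (0² − 4.50²)/(2·-2.5) = 4.05 m
Total distance = 16.9 + 27.0 + 4.05 = 47.9 m

47.9 m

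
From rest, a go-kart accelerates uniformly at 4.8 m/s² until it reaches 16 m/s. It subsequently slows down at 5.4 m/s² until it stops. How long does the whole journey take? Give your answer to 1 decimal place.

6.3 s

Phase 1 (accelerating): v₀ = 0 m/s, a = 4.8 m/s².
v = v₀ + at → t = (16 − 0) / 4.8 = 3.33 s
v² = v₀² + 2aΔx → Δx = (16² − 0²)/(2·4.8) = 26.7 m

Phase 2 (decelerating): v₀ = 16.0 m/s, a = -5.4 m/s².
v = v₀ + at → t = (0 − 16.0) / -5.4 = 2.96 s
v² = v₀² + 2aΔx → Δx = (0² − 16.0²)/(2·-5.4) = 23.7 m
Total time = 3.33 + 2.96 = 6.30 s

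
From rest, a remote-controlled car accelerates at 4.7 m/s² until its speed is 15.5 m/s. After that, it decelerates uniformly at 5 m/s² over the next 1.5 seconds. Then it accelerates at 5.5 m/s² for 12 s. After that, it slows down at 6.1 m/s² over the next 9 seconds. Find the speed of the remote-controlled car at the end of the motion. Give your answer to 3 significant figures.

Phase 1 (accelerating): v₀ = 0 m/s, a = 4.7 m/s².
v = v₀ + at → t = (15.5 − 0) / 4.7 = 3.30 s
v² = v₀² + 2aΔx → Δx = (15.5² − 0²)/(2·4.7) = 25.6 m

Phase 2 (decelerating): v₀ = 15.5 m/s, a = -5 m/s².
v = v₀ + at = 15.5 + (-5)(1.5) = 8.00 m/s
Δx = v₀t + ½at² = 15.5·1.5 + 0.5·-5·1.5² = 17.6 m

Phase 3 (accelerating): v₀ = 8.00 m/s, a = 5.5 m/s².
v = v₀ + at = 8.00 + (5.5)(12) = 74.0 m/s
Δx = v₀t + ½at² = 8.00·12 + 0.5·5.5·12² = 492 m

Phase 4 (decelerating): v₀ = 74.0 m/s, a = -6.1 m/s².
v = v₀ + at = 74.0 + (-6.1)(9) = 19.1 m/s
Δx = v₀t + ½at² = 74.0·9 + 0.5·-6.1·9² = 419 m
Final speed = 19.1 m/s

19.1 m/s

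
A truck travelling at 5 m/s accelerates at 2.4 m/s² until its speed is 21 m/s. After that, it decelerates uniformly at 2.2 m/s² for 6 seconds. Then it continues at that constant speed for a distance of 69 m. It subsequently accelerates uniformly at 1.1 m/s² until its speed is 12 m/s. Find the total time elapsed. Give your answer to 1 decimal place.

25.3 s

Phase 1 (accelerating): v₀ = 5.00 m/s, a = 2.4 m/s².
v = v₀ + at → t = (21 − 5.00) / 2.4 = 6.67 s
v² = v₀² + 2aΔx → Δx = (21² − 5.00²)/(2·2.4) = 86.7 m

Phase 2 (decelerating): v₀ = 21.0 m/s, a = -2.2 m/s².
v = v₀ + at = 21.0 + (-2.2)(6) = 7.80 m/s
Δx = v₀t + ½at² = 21.0·6 + 0.5·-2.2·6² = 86.4 m

Phase 3 (constant speed): v₀ = 7.80 m/s, a = 0 m/s².
Constant speed: t = d/v = 69/7.80 = 8.85 s

Phase 4 (accelerating): v₀ = 7.80 m/s, a = 1.1 m/s².
v = v₀ + at → t = (12 − 7.80) / 1.1 = 3.82 s
v² = v₀² + 2aΔx → Δx = (12² − 7.80²)/(2·1.1) = 37.8 m
Total time = 6.67 + 6.00 + 8.85 + 3.82 = 25.3 s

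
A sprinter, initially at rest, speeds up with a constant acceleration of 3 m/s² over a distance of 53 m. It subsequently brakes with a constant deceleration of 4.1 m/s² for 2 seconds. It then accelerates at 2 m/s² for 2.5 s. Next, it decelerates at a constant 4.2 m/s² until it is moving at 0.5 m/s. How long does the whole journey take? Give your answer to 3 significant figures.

Phase 1 (accelerating): v₀ = 0 m/s, a = 3 m/s².
v² = v₀² + 2aΔx = 0² + 2·3·53 = 318 → v = 17.8 m/s
t = (v − v₀)/a = (17.8 − 0)/3 = 5.94 s

Phase 2 (decelerating): v₀ = 17.8 m/s, a = -4.1 m/s².
v = v₀ + at = 17.8 + (-4.1)(2) = 9.63 m/s
Δx = v₀t + ½at² = 17.8·2 + 0.5·-4.1·2² = 27.5 m

Phase 3 (accelerating): v₀ = 9.63 m/s, a = 2 m/s².
v = v₀ + at = 9.63 + (2)(2.5) = 14.6 m/s
Δx = v₀t + ½at² = 9.63·2.5 + 0.5·2·2.5² = 30.3 m

Phase 4 (decelerating): v₀ = 14.6 m/s, a = -4.2 m/s².
v = v₀ + at → t = (0.5 − 14.6) / -4.2 = 3.36 s
v² = v₀² + 2aΔx → Δx = (0.5² − 14.6²)/(2·-4.2) = 25.5 m
Total time = 5.94 + 2.00 + 2.50 + 3.36 = 13.8 s

13.8 s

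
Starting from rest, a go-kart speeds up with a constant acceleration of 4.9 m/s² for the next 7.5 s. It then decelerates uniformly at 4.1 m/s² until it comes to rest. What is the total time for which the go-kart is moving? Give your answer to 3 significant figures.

Phase 1 (accelerating): v₀ = 0 m/s, a = 4.9 m/s².
v = v₀ + at = 0 + (4.9)(7.5) = 36.8 m/s
Δx = v₀t + ½at² = 0·7.5 + 0.5·4.9·7.5² = 138 m

Phase 2 (decelerating): v₀ = 36.8 m/s, a = -4.1 m/s².
v = v₀ + at → t = (0 − 36.8) / -4.1 = 8.96 s
v² = v₀² + 2aΔx → Δx = (0² − 36.8²)/(2·-4.1) = 165 m
Total time = 7.50 + 8.96 = 16.5 s

16.5 s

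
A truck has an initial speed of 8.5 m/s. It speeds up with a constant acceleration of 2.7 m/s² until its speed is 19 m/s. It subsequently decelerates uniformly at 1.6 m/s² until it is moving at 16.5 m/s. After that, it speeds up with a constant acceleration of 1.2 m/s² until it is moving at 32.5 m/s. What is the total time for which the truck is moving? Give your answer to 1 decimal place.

Phase 1 (accelerating): v₀ = 8.50 m/s, a = 2.7 m/s².
v = v₀ + at → t = (19 − 8.50) / 2.7 = 3.89 s
v² = v₀² + 2aΔx → Δx = (19² − 8.50²)/(2·2.7) = 53.5 m

Phase 2 (decelerating): v₀ = 19.0 m/s, a = -1.6 m/s².
v = v₀ + at → t = (16.5 − 19.0) / -1.6 = 1.56 s
v² = v₀² + 2aΔx → Δx = (16.5² − 19.0²)/(2·-1.6) = 27.7 m

Phase 3 (accelerating): v₀ = 16.5 m/s, a = 1.2 m/s².
v = v₀ + at → t = (32.5 − 16.5) / 1.2 = 13.3 s
v² = v₀² + 2aΔx → Δx = (32.5² − 16.5²)/(2·1.2) = 327 m
Total time = 3.89 + 1.56 + 13.3 = 18.8 s

18.8 s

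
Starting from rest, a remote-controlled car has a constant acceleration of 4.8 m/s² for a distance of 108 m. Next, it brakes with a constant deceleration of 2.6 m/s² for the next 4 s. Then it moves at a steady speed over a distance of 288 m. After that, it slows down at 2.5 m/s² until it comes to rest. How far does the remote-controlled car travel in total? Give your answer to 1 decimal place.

Phase 1 (accelerating): v₀ = 0 m/s, a = 4.8 m/s².
v² = v₀² + 2aΔx = 0² + 2·4.8·108 = 1040 → v = 32.2 m/s
t = (v − v₀)/a = (32.2 − 0)/4.8 = 6.71 s

Phase 2 (decelerating): v₀ = 32.2 m/s, a = -2.6 m/s².
v = v₀ + at = 32.2 + (-2.6)(4) = 21.8 m/s
Δx = v₀t + ½at² = 32.2·4 + 0.5·-2.6·4² = 108 m

Phase 3 (constant speed): v₀ = 21.8 m/s, a = 0 m/s².
Constant speed: t = d/v = 288/21.8 = 13.2 s

Phase 4 (decelerating): v₀ = 21.8 m/s, a = -2.5 m/s².
v = v₀ + at → t = (0 − 21.8) / -2.5 = 8.72 s
v² = v₀² + 2aΔx → Δx = (0² − 21.8²)/(2·-2.5) = 95.0 m
Total distance = 108 + 108 + 288 + 95.0 = 599 m

599.0 m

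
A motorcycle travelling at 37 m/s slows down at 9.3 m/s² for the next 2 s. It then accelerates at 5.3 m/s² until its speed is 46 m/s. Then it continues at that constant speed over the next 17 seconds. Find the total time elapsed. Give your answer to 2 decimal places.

24.21 s

Phase 1 (decelerating): v₀ = 37.0 m/s, a = -9.3 m/s².
v = v₀ + at = 37.0 + (-9.3)(2) = 18.4 m/s
Δx = v₀t + ½at² = 37.0·2 + 0.5·-9.3·2² = 55.4 m

Phase 2 (accelerating): v₀ = 18.4 m/s, a = 5.3 m/s².
v = v₀ + at → t = (46 − 18.4) / 5.3 = 5.21 s
v² = v₀² + 2aΔx → Δx = (46² − 18.4²)/(2·5.3) = 168 m

Phase 3 (constant speed): v₀ = 46.0 m/s, a = 0 m/s².
v = v₀ + at = 46.0 + (0)(17) = 46.0 m/s
Δx = v₀t + ½at² = 46.0·17 + 0.5·0·17² = 782 m
Total time = 2.00 + 5.21 + 17.0 = 24.2 s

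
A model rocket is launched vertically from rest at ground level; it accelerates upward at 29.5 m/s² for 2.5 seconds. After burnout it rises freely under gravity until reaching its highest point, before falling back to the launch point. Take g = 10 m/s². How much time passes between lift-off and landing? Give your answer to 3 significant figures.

18.4 s

Phase 1 (powered ascent): v₀ = 0 m/s, a = 29.5 m/s².
v = v₀ + at = 0 + (29.5)(2.5) = 73.8 m/s
Δx = v₀t + ½at² = 0·2.5 + 0.5·29.5·2.5² = 92.2 m

Phase 2 (coasting upward): v₀ = 73.8 m/s, a = -10 m/s².
v = v₀ + at → t = (0 − 73.8) / -10 = 7.38 s
v² = v₀² + 2aΔx → Δx = (0² − 73.8²)/(2·-10) = 272 m

Phase 3 (free fall): v₀ = 0 m/s, a = -10 m/s².
Falls 364 m from rest: t = √(2·364/10) = 8.53 s; v = g·t = 85.3 m/s.
Total time = 2.50 + 7.38 + 8.53 = 18.4 s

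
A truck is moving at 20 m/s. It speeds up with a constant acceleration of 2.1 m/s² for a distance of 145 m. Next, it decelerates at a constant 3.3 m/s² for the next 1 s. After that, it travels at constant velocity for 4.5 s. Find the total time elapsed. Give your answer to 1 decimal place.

Phase 1 (accelerating): v₀ = 20.0 m/s, a = 2.1 m/s².
v² = v₀² + 2aΔx = 20.0² + 2·2.1·145 = 1010 → v = 31.8 m/s
t = (v − v₀)/a = (31.8 − 20.0)/2.1 = 5.60 s

Phase 2 (decelerating): v₀ = 31.8 m/s, a = -3.3 m/s².
v = v₀ + at = 31.8 + (-3.3)(1) = 28.5 m/s
Δx = v₀t + ½at² = 31.8·1 + 0.5·-3.3·1² = 30.1 m

Phase 3 (constant speed): v₀ = 28.5 m/s, a = 0 m/s².
v = v₀ + at = 28.5 + (0)(4.5) = 28.5 m/s
Δx = v₀t + ½at² = 28.5·4.5 + 0.5·0·4.5² = 128 m
Total time = 5.60 + 1.00 + 4.50 = 11.1 s

11.1 s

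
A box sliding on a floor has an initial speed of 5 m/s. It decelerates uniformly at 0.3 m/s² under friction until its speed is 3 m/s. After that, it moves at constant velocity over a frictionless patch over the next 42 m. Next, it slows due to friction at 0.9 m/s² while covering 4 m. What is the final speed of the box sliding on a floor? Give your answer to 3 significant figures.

Phase 1 (decelerating): v₀ = 5.00 m/s, a = -0.3 m/s².
v = v₀ + at → t = (3 − 5.00) / -0.3 = 6.67 s
v² = v₀² + 2aΔx → Δx = (3² − 5.00²)/(2·-0.3) = 26.7 m

Phase 2 (constant speed): v₀ = 3.00 m/s, a = 0 m/s².
Constant speed: t = d/v = 42/3.00 = 14.0 s

Phase 3 (decelerating): v₀ = 3.00 m/s, a = -0.9 m/s².
v² = v₀² + 2aΔx = 3.00² + 2·-0.9·4 = 1.80 → v = 1.34 m/s
t = (v − v₀)/a = (1.34 − 3.00)/-0.9 = 1.84 s
Final speed = 1.34 m/s

1.34 m/s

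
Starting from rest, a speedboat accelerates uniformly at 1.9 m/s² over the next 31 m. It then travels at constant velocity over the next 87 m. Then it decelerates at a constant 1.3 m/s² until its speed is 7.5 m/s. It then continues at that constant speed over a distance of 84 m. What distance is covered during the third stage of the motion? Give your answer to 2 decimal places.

Phase 1 (accelerating): v₀ = 0 m/s, a = 1.9 m/s².
v² = v₀² + 2aΔx = 0² + 2·1.9·31 = 118 → v = 10.9 m/s
t = (v − v₀)/a = (10.9 − 0)/1.9 = 5.71 s

Phase 2 (constant speed): v₀ = 10.9 m/s, a = 0 m/s².
Constant speed: t = d/v = 87/10.9 = 8.02 s

Phase 3 (decelerating): v₀ = 10.9 m/s, a = -1.3 m/s².
v = v₀ + at → t = (7.5 − 10.9) / -1.3 = 2.58 s
v² = v₀² + 2aΔx → Δx = (7.5² − 10.9²)/(2·-1.3) = 23.7 m
Distance in phase 3 = 23.7 m

23.67 m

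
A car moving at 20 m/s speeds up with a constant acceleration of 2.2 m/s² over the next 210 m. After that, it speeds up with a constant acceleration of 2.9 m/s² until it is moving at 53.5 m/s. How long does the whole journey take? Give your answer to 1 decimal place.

13.3 s

Phase 1 (accelerating): v₀ = 20.0 m/s, a = 2.2 m/s².
v² = v₀² + 2aΔx = 20.0² + 2·2.2·210 = 1320 → v = 36.4 m/s
t = (v − v₀)/a = (36.4 − 20.0)/2.2 = 7.45 s

Phase 2 (accelerating): v₀ = 36.4 m/s, a = 2.9 m/s².
v = v₀ + at → t = (53.5 − 36.4) / 2.9 = 5.90 s
v² = v₀² + 2aΔx → Δx = (53.5² − 36.4²)/(2·2.9) = 265 m
Total time = 7.45 + 5.90 = 13.3 s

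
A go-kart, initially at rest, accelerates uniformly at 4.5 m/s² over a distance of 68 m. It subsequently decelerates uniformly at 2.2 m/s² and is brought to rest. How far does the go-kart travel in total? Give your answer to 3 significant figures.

Phase 1 (accelerating): v₀ = 0 m/s, a = 4.5 m/s².
v² = v₀² + 2aΔx = 0² + 2·4.5·68 = 612 → v = 24.7 m/s
t = (v − v₀)/a = (24.7 − 0)/4.5 = 5.50 s

Phase 2 (decelerating): v₀ = 24.7 m/s, a = -2.2 m/s².
v = v₀ + at → t = (0 − 24.7) / -2.2 = 11.2 s
v² = v₀² + 2aΔx → Δx = (0² − 24.7²)/(2·-2.2) = 139 m
Total distance = 68.0 + 139 = 207 m

207 m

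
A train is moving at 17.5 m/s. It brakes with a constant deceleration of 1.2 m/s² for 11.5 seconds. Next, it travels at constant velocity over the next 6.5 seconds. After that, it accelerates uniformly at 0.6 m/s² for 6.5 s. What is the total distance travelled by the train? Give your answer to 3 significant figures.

Phase 1 (decelerating): v₀ = 17.5 m/s, a = -1.2 m/s².
v = v₀ + at = 17.5 + (-1.2)(11.5) = 3.70 m/s
Δx = v₀t + ½at² = 17.5·11.5 + 0.5·-1.2·11.5² = 122 m

Phase 2 (constant speed): v₀ = 3.70 m/s, a = 0 m/s².
v = v₀ + at = 3.70 + (0)(6.5) = 3.70 m/s
Δx = v₀t + ½at² = 3.70·6.5 + 0.5·0·6.5² = 24.1 m

Phase 3 (accelerating): v₀ = 3.70 m/s, a = 0.6 m/s².
v = v₀ + at = 3.70 + (0.6)(6.5) = 7.60 m/s
Δx = v₀t + ½at² = 3.70·6.5 + 0.5·0.6·6.5² = 36.7 m
Total distance = 122 + 24.1 + 36.7 = 183 m

183 m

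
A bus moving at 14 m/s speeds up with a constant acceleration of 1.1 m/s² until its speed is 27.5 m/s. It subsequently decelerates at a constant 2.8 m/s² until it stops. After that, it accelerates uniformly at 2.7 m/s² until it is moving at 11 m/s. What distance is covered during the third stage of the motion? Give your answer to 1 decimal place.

Phase 1 (accelerating): v₀ = 14.0 m/s, a = 1.1 m/s².
v = v₀ + at → t = (27.5 − 14.0) / 1.1 = 12.3 s
v² = v₀² + 2aΔx → Δx = (27.5² − 14.0²)/(2·1.1) = 255 m

Phase 2 (decelerating): v₀ = 27.5 m/s, a = -2.8 m/s².
v = v₀ + at → t = (0 − 27.5) / -2.8 = 9.82 s
v² = v₀² + 2aΔx → Δx = (0² − 27.5²)/(2·-2.8) = 135 m

Phase 3 (accelerating): v₀ = 0 m/s, a = 2.7 m/s².
v = v₀ + at → t = (11 − 0) / 2.7 = 4.07 s
v² = v₀² + 2aΔx → Δx = (11² − 0²)/(2·2.7) = 22.4 m
Distance in phase 3 = 22.4 m

22.4 m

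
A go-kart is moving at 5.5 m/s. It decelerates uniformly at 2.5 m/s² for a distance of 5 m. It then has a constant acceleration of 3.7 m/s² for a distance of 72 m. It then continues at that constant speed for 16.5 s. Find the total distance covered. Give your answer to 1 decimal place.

Phase 1 (decelerating): v₀ = 5.50 m/s, a = -2.5 m/s².
v² = v₀² + 2aΔx = 5.50² + 2·-2.5·5 = 5.25 → v = 2.29 m/s
t = (v − v₀)/a = (2.29 − 5.50)/-2.5 = 1.28 s

Phase 2 (accelerating): v₀ = 2.29 m/s, a = 3.7 m/s².
v² = v₀² + 2aΔx = 2.29² + 2·3.7·72 = 538 → v = 23.2 m/s
t = (v − v₀)/a = (23.2 − 2.29)/3.7 = 5.65 s

Phase 3 (constant speed): v₀ = 23.2 m/s, a = 0 m/s².
v = v₀ + at = 23.2 + (0)(16.5) = 23.2 m/s
Δx = v₀t + ½at² = 23.2·16.5 + 0.5·0·16.5² = 383 m
Total distance = 5.00 + 72.0 + 383 = 460 m

459.7 m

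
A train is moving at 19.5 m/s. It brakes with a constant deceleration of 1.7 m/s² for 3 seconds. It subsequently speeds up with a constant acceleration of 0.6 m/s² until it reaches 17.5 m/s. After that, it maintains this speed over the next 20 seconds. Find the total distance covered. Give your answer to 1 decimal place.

Phase 1 (decelerating): v₀ = 19.5 m/s, a = -1.7 m/s².
v = v₀ + at = 19.5 + (-1.7)(3) = 14.4 m/s
Δx = v₀t + ½at² = 19.5·3 + 0.5·-1.7·3² = 50.9 m

Phase 2 (accelerating): v₀ = 14.4 m/s, a = 0.6 m/s².
v = v₀ + at → t = (17.5 − 14.4) / 0.6 = 5.17 s
v² = v₀² + 2aΔx → Δx = (17.5² − 14.4²)/(2·0.6) = 82.4 m

Phase 3 (constant speed): v₀ = 17.5 m/s, a = 0 m/s².
v = v₀ + at = 17.5 + (0)(20) = 17.5 m/s
Δx = v₀t + ½at² = 17.5·20 + 0.5·0·20² = 350 m
Total distance = 50.9 + 82.4 + 350 = 483 m

483.3 m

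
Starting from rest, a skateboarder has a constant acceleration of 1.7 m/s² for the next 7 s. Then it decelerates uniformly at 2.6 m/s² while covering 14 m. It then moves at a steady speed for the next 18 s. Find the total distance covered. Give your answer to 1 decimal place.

Phase 1 (accelerating): v₀ = 0 m/s, a = 1.7 m/s².
v = v₀ + at = 0 + (1.7)(7) = 11.9 m/s
Δx = v₀t + ½at² = 0·7 + 0.5·1.7·7² = 41.6 m

Phase 2 (decelerating): v₀ = 11.9 m/s, a = -2.6 m/s².
v² = v₀² + 2aΔx = 11.9² + 2·-2.6·14 = 68.8 → v = 8.30 m/s
t = (v − v₀)/a = (8.30 − 11.9)/-2.6 = 1.39 s

Phase 3 (constant speed): v₀ = 8.30 m/s, a = 0 m/s².
v = v₀ + at = 8.30 + (0)(18) = 8.30 m/s
Δx = v₀t + ½at² = 8.30·18 + 0.5·0·18² = 149 m
Total distance = 41.6 + 14.0 + 149 = 205 m

205.0 m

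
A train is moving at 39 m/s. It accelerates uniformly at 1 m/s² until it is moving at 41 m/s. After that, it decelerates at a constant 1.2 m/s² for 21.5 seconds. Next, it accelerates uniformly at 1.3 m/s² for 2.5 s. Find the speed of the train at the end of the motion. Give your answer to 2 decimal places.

Phase 1 (accelerating): v₀ = 39.0 m/s, a = 1 m/s².
v = v₀ + at → t = (41 − 39.0) / 1 = 2.00 s
v² = v₀² + 2aΔx → Δx = (41² − 39.0²)/(2·1) = 80.0 m

Phase 2 (decelerating): v₀ = 41.0 m/s, a = -1.2 m/s².
v = v₀ + at = 41.0 + (-1.2)(21.5) = 15.2 m/s
Δx = v₀t + ½at² = 41.0·21.5 + 0.5·-1.2·21.5² = 604 m

Phase 3 (accelerating): v₀ = 15.2 m/s, a = 1.3 m/s².
v = v₀ + at = 15.2 + (1.3)(2.5) = 18.4 m/s
Δx = v₀t + ½at² = 15.2·2.5 + 0.5·1.3·2.5² = 42.1 m
Final speed = 18.4 m/s

18.45 m/s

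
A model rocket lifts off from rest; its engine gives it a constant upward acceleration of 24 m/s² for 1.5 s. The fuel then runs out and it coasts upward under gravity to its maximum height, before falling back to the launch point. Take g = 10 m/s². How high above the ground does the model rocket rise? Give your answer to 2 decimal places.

91.80 m

Phase 1 (powered ascent): v₀ = 0 m/s, a = 24 m/s².
v = v₀ + at = 0 + (24)(1.5) = 36.0 m/s
Δx = v₀t + ½at² = 0·1.5 + 0.5·24·1.5² = 27.0 m

Phase 2 (coasting upward): v₀ = 36.0 m/s, a = -10 m/s².
v = v₀ + at → t = (0 − 36.0) / -10 = 3.60 s
v² = v₀² + 2aΔx → Δx = (0² − 36.0²)/(2·-10) = 64.8 m
Maximum height = 27.0 + 64.8 = 91.8 m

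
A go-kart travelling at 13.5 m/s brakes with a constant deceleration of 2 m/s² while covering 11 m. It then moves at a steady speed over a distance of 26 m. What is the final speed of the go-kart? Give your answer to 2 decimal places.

Phase 1 (decelerating): v₀ = 13.5 m/s, a = -2 m/s².
v² = v₀² + 2aΔx = 13.5² + 2·-2·11 = 138 → v = 11.8 m/s
t = (v − v₀)/a = (11.8 − 13.5)/-2 = 0.871 s

Phase 2 (constant speed): v₀ = 11.8 m/s, a = 0 m/s².
Constant speed: t = d/v = 26/11.8 = 2.21 s
Final speed = 11.8 m/s

11.76 m/s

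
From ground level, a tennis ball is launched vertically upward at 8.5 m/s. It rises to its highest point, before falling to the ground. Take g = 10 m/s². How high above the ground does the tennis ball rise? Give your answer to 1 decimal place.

3.6 m

Phase 1 (rising): v₀ = 8.50 m/s, a = -10 m/s².
v = v₀ + at → t = (0 − 8.50) / -10 = 0.850 s
v² = v₀² + 2aΔx → Δx = (0² − 8.50²)/(2·-10) = 3.61 m
Maximum height = 3.61 m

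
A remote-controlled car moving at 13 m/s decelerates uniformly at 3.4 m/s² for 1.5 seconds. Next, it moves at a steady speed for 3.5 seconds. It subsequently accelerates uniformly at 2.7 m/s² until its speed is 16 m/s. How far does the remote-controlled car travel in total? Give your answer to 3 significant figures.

Phase 1 (decelerating): v₀ = 13.0 m/s, a = -3.4 m/s².
v = v₀ + at = 13.0 + (-3.4)(1.5) = 7.90 m/s
Δx = v₀t + ½at² = 13.0·1.5 + 0.5·-3.4·1.5² = 15.7 m

Phase 2 (constant speed): v₀ = 7.90 m/s, a = 0 m/s².
v = v₀ + at = 7.90 + (0)(3.5) = 7.90 m/s
Δx = v₀t + ½at² = 7.90·3.5 + 0.5·0·3.5² = 27.7 m

Phase 3 (accelerating): v₀ = 7.90 m/s, a = 2.7 m/s².
v = v₀ + at → t = (16 − 7.90) / 2.7 = 3.00 s
v² = v₀² + 2aΔx → Δx = (16² − 7.90²)/(2·2.7) = 35.9 m
Total distance = 15.7 + 27.7 + 35.9 = 79.2 m

79.2 m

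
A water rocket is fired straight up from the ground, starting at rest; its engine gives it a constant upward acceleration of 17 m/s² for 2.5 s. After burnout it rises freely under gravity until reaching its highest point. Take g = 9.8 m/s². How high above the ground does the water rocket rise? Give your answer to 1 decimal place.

145.3 m

Phase 1 (powered ascent): v₀ = 0 m/s, a = 17 m/s².
v = v₀ + at = 0 + (17)(2.5) = 42.5 m/s
Δx = v₀t + ½at² = 0·2.5 + 0.5·17·2.5² = 53.1 m

Phase 2 (coasting upward): v₀ = 42.5 m/s, a = -9.8 m/s².
v = v₀ + at → t = (0 − 42.5) / -9.8 = 4.34 s
v² = v₀² + 2aΔx → Δx = (0² − 42.5²)/(2·-9.8) = 92.2 m
Maximum height = 53.1 + 92.2 = 145 m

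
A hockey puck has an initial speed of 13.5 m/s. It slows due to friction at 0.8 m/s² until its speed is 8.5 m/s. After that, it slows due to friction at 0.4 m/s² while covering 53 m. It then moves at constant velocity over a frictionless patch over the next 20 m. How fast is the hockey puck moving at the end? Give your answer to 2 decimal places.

5.46 m/s

Phase 1 (decelerating): v₀ = 13.5 m/s, a = -0.8 m/s².
v = v₀ + at → t = (8.5 − 13.5) / -0.8 = 6.25 s
v² = v₀² + 2aΔx → Δx = (8.5² − 13.5²)/(2·-0.8) = 68.8 m

Phase 2 (decelerating): v₀ = 8.50 m/s, a = -0.4 m/s².
v² = v₀² + 2aΔx = 8.50² + 2·-0.4·53 = 29.8 → v = 5.46 m/s
t = (v − v₀)/a = (5.46 − 8.50)/-0.4 = 7.59 s

Phase 3 (constant speed): v₀ = 5.46 m/s, a = 0 m/s².
Constant speed: t = d/v = 20/5.46 = 3.66 s
Final speed = 5.46 m/s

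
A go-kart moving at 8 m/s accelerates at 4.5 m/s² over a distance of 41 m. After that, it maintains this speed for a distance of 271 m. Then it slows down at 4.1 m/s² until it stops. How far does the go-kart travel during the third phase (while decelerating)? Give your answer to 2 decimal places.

52.80 m

Phase 1 (accelerating): v₀ = 8.00 m/s, a = 4.5 m/s².
v² = v₀² + 2aΔx = 8.00² + 2·4.5·41 = 433 → v = 20.8 m/s
t = (v − v₀)/a = (20.8 − 8.00)/4.5 = 2.85 s

Phase 2 (constant speed): v₀ = 20.8 m/s, a = 0 m/s².
Constant speed: t = d/v = 271/20.8 = 13.0 s

Phase 3 (decelerating): v₀ = 20.8 m/s, a = -4.1 m/s².
v = v₀ + at → t = (0 − 20.8) / -4.1 = 5.08 s
v² = v₀² + 2aΔx → Δx = (0² − 20.8²)/(2·-4.1) = 52.8 m
Distance in phase 3 = 52.8 m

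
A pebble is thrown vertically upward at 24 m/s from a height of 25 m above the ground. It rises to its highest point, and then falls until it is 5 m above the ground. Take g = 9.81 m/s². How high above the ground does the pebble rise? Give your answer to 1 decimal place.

54.4 m

Phase 1 (rising): v₀ = 24.0 m/s, a = -9.81 m/s².
v = v₀ + at → t = (0 − 24.0) / -9.81 = 2.45 s
v² = v₀² + 2aΔx → Δx = (0² − 24.0²)/(2·-9.81) = 29.4 m
Maximum height = 25 + 29.4 = 54.4 m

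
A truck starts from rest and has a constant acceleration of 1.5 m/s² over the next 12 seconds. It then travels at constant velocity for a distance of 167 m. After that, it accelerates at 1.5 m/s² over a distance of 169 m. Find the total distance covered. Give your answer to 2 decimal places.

444.00 m

Phase 1 (accelerating): v₀ = 0 m/s, a = 1.5 m/s².
v = v₀ + at = 0 + (1.5)(12) = 18.0 m/s
Δx = v₀t + ½at² = 0·12 + 0.5·1.5·12² = 108 m

Phase 2 (constant speed): v₀ = 18.0 m/s, a = 0 m/s².
Constant speed: t = d/v = 167/18.0 = 9.28 s

Phase 3 (accelerating): v₀ = 18.0 m/s, a = 1.5 m/s².
v² = v₀² + 2aΔx = 18.0² + 2·1.5·169 = 831 → v = 28.8 m/s
t = (v − v₀)/a = (28.8 − 18.0)/1.5 = 7.22 s
Total distance = 108 + 167 + 169 = 444 m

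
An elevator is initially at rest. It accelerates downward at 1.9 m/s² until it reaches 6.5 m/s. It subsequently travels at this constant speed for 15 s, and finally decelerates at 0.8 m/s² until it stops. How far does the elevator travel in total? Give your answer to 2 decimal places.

135.02 m

Phase 1 (accelerating): v₀ = 0 m/s, a = 1.9 m/s².
v = v₀ + at → t = (6.5 − 0) / 1.9 = 3.42 s
v² = v₀² + 2aΔx → Δx = (6.5² − 0²)/(2·1.9) = 11.1 m

Phase 2 (constant speed): v₀ = 6.50 m/s, a = 0 m/s².
v = v₀ + at = 6.50 + (0)(15) = 6.50 m/s
Δx = v₀t + ½at² = 6.50·15 + 0.5·0·15² = 97.5 m

Phase 3 (decelerating): v₀ = 6.50 m/s, a = -0.8 m/s².
v = v₀ + at → t = (0 − 6.50) / -0.8 = 8.12 s
v² = v₀² + 2aΔx → Δx = (0² − 6.50²)/(2·-0.8) = 26.4 m
Total distance = 11.1 + 97.5 + 26.4 = 135 m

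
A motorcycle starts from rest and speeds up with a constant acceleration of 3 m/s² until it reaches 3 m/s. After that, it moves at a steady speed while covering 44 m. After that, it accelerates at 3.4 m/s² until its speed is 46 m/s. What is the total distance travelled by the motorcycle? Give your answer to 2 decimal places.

Phase 1 (accelerating): v₀ = 0 m/s, a = 3 m/s².
v = v₀ + at → t = (3 − 0) / 3 = 1.00 s
v² = v₀² + 2aΔx → Δx = (3² − 0²)/(2·3) = 1.50 m

Phase 2 (constant speed): v₀ = 3.00 m/s, a = 0 m/s².
Constant speed: t = d/v = 44/3.00 = 14.7 s

Phase 3 (accelerating): v₀ = 3.00 m/s, a = 3.4 m/s².
v = v₀ + at → t = (46 − 3.00) / 3.4 = 12.6 s
v² = v₀² + 2aΔx → Δx = (46² − 3.00²)/(2·3.4) = 310 m
Total distance = 1.50 + 44.0 + 310 = 355 m

355.35 m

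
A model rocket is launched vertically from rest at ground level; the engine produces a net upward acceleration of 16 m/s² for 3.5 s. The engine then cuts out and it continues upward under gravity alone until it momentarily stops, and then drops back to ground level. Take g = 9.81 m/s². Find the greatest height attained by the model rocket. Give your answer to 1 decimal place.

257.8 m

Phase 1 (powered ascent): v₀ = 0 m/s, a = 16 m/s².
v = v₀ + at = 0 + (16)(3.5) = 56.0 m/s
Δx = v₀t + ½at² = 0·3.5 + 0.5·16·3.5² = 98.0 m

Phase 2 (coasting upward): v₀ = 56.0 m/s, a = -9.81 m/s².
v = v₀ + at → t = (0 − 56.0) / -9.81 = 5.71 s
v² = v₀² + 2aΔx → Δx = (0² − 56.0²)/(2·-9.81) = 160 m
Maximum height = 98.0 + 160 = 258 m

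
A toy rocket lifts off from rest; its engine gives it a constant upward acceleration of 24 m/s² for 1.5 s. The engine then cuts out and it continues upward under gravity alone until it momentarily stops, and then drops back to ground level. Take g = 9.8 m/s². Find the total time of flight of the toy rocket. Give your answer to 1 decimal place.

Phase 1 (powered ascent): v₀ = 0 m/s, a = 24 m/s².
v = v₀ + at = 0 + (24)(1.5) = 36.0 m/s
Δx = v₀t + ½at² = 0·1.5 + 0.5·24·1.5² = 27.0 m

Phase 2 (coasting upward): v₀ = 36.0 m/s, a = -9.8 m/s².
v = v₀ + at → t = (0 − 36.0) / -9.8 = 3.67 s
v² = v₀² + 2aΔx → Δx = (0² − 36.0²)/(2·-9.8) = 66.1 m

Phase 3 (free fall): v₀ = 0 m/s, a = -9.8 m/s².
Falls 93.1 m from rest: t = √(2·93.1/9.8) = 4.36 s; v = g·t = 42.7 m/s.
Total time = 1.50 + 3.67 + 4.36 = 9.53 s

9.5 s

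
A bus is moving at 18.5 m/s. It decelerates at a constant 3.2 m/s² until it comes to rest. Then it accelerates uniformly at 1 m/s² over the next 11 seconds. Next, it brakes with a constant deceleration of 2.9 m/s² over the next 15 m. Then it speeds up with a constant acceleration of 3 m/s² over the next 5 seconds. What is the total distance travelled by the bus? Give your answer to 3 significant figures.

Phase 1 (decelerating): v₀ = 18.5 m/s, a = -3.2 m/s².
v = v₀ + at → t = (0 − 18.5) / -3.2 = 5.78 s
v² = v₀² + 2aΔx → Δx = (0² − 18.5²)/(2·-3.2) = 53.5 m

Phase 2 (accelerating): v₀ = 0 m/s, a = 1 m/s².
v = v₀ + at = 0 + (1)(11) = 11.0 m/s
Δx = v₀t + ½at² = 0·11 + 0.5·1·11² = 60.5 m

Phase 3 (decelerating): v₀ = 11.0 m/s, a = -2.9 m/s².
v² = v₀² + 2aΔx = 11.0² + 2·-2.9·15 = 34.0 → v = 5.83 m/s
t = (v − v₀)/a = (5.83 − 11.0)/-2.9 = 1.78 s

Phase 4 (accelerating): v₀ = 5.83 m/s, a = 3 m/s².
v = v₀ + at = 5.83 + (3)(5) = 20.8 m/s
Δx = v₀t + ½at² = 5.83·5 + 0.5·3·5² = 66.7 m
Total distance = 53.5 + 60.5 + 15.0 + 66.7 = 196 m

196 m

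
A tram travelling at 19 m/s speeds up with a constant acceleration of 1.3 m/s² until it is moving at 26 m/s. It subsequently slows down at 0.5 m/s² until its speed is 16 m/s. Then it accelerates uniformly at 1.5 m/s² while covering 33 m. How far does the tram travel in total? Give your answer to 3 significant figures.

Phase 1 (accelerating): v₀ = 19.0 m/s, a = 1.3 m/s².
v = v₀ + at → t = (26 − 19.0) / 1.3 = 5.38 s
v² = v₀² + 2aΔx → Δx = (26² − 19.0²)/(2·1.3) = 121 m

Phase 2 (decelerating): v₀ = 26.0 m/s, a = -0.5 m/s².
v = v₀ + at → t = (16 − 26.0) / -0.5 = 20.0 s
v² = v₀² + 2aΔx → Δx = (16² − 26.0²)/(2·-0.5) = 420 m

Phase 3 (accelerating): v₀ = 16.0 m/s, a = 1.5 m/s².
v² = v₀² + 2aΔx = 16.0² + 2·1.5·33 = 355 → v = 18.8 m/s
t = (v − v₀)/a = (18.8 − 16.0)/1.5 = 1.89 s
Total distance = 121 + 420 + 33.0 = 574 m

574 m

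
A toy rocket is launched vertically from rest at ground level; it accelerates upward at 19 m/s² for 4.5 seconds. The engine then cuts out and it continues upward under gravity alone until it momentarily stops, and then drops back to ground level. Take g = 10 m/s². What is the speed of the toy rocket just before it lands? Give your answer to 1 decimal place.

105.6 m/s

Phase 1 (powered ascent): v₀ = 0 m/s, a = 19 m/s².
v = v₀ + at = 0 + (19)(4.5) = 85.5 m/s
Δx = v₀t + ½at² = 0·4.5 + 0.5·19·4.5² = 192 m

Phase 2 (coasting upward): v₀ = 85.5 m/s, a = -10 m/s².
v = v₀ + at → t = (0 − 85.5) / -10 = 8.55 s
v² = v₀² + 2aΔx → Δx = (0² − 85.5²)/(2·-10) = 366 m

Phase 3 (free fall): v₀ = 0 m/s, a = -10 m/s².
Falls 558 m from rest: t = √(2·558/10) = 10.6 s; v = g·t = 106 m/s.
Impact speed = 106 m/s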